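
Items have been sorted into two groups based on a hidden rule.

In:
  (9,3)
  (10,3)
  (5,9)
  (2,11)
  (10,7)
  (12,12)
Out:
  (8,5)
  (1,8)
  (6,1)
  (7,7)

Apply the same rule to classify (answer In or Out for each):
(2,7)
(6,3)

The classifier is using: max ≥ 9.
(2,7) — max 7, hence Out.
(6,3) — max 6, hence Out.

Out, Out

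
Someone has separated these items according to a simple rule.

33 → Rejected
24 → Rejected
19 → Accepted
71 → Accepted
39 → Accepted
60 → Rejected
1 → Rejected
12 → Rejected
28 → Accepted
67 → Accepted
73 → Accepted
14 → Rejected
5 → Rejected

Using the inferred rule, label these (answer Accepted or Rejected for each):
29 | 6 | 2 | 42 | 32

'Accepted' ⟺ digit sum ≥ 7.

Accepted, Rejected, Rejected, Rejected, Rejected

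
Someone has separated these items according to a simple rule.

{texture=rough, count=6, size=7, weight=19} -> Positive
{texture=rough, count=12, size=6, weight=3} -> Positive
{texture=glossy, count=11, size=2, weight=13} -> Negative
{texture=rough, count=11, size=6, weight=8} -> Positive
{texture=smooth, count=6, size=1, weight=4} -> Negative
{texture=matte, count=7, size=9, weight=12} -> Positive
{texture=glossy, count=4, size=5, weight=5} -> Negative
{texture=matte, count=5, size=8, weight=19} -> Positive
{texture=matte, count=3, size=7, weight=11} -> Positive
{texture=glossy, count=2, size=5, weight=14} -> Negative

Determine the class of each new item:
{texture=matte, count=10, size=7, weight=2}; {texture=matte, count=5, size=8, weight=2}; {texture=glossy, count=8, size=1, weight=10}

Positive, Positive, Negative

'Positive' ⟺ size ≥ 6.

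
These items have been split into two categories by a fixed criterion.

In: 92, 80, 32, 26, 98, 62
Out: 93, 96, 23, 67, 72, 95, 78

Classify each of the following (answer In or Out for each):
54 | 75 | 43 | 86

Out, Out, Out, In

The rule appears to be: ≡ 2 (mod 6).
54: Out (54 mod 6 = 0).
75: Out (75 mod 6 = 3).
43: Out (43 mod 6 = 1).
86: In (86 mod 6 = 2).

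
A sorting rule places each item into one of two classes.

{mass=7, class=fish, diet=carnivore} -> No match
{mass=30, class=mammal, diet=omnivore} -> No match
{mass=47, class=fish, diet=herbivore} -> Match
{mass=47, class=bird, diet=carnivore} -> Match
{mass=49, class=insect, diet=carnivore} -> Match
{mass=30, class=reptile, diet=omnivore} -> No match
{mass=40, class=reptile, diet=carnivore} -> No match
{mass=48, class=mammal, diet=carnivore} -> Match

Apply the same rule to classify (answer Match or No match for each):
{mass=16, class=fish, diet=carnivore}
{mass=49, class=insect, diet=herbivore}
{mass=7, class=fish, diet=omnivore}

No match, Match, No match

Rule: mass ≥ 47. This holds for each 'Match' example and fails for each 'No match' one.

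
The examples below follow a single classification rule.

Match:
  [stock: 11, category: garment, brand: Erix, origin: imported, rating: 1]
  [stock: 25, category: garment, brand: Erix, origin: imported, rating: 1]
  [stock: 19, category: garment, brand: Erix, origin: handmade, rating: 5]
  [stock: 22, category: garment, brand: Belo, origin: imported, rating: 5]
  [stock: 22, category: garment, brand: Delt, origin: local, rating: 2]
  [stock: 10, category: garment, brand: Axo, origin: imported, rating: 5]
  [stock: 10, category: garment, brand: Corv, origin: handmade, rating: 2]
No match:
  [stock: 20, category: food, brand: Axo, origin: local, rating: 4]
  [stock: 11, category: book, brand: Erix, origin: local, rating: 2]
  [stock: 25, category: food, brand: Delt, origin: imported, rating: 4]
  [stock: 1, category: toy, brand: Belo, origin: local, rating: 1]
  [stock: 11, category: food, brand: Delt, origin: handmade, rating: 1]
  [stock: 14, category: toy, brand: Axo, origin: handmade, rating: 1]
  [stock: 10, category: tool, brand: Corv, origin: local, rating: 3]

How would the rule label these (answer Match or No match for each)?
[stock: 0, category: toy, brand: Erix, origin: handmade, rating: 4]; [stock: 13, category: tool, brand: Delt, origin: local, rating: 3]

Every 'Match' example satisfies: category is garment. None of the 'No match' examples do.

No match, No match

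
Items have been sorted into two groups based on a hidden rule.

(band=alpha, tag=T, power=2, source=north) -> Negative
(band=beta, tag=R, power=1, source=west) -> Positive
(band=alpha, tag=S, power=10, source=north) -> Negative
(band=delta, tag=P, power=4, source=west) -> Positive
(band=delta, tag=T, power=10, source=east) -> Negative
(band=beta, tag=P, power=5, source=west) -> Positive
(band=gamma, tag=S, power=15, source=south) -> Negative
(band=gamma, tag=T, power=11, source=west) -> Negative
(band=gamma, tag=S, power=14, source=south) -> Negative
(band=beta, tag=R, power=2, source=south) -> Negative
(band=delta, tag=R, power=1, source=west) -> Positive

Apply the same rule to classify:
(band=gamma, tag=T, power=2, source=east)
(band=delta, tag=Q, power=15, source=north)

Negative, Negative

Every 'Positive' example satisfies: source is west AND power ≤ 5. None of the 'Negative' examples do.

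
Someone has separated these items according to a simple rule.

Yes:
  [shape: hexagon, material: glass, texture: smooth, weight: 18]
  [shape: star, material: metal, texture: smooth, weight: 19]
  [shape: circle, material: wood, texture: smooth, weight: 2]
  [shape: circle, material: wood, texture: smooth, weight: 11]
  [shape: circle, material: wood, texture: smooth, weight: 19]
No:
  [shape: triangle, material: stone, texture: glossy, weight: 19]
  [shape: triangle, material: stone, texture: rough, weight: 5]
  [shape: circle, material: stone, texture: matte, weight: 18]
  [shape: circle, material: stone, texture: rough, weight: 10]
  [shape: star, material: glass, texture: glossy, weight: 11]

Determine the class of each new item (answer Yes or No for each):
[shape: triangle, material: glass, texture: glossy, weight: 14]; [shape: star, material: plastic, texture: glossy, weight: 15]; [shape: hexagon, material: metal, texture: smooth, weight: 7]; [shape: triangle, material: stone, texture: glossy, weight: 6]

No, No, Yes, No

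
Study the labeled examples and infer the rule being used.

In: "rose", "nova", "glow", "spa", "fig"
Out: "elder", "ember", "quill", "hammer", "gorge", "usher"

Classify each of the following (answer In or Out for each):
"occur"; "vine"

The classifier is using: length ≤ 4.
"occur": length 5, fails this test → Out. "vine": length 4, passes → In.

Out, In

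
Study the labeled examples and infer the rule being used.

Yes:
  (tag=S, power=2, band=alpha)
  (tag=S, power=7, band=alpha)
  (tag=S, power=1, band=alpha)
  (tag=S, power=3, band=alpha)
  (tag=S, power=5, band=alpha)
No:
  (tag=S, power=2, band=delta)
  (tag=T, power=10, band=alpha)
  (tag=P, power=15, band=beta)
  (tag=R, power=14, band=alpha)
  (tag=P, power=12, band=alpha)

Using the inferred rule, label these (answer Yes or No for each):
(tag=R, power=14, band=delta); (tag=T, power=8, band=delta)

One predicate separates the groups cleanly: tag is S AND band is alpha.
(tag=R, power=14, band=delta): tag is R, band is delta, does not satisfy this → No. (tag=T, power=8, band=delta): tag is T, band is delta, does not satisfy this → No.

No, No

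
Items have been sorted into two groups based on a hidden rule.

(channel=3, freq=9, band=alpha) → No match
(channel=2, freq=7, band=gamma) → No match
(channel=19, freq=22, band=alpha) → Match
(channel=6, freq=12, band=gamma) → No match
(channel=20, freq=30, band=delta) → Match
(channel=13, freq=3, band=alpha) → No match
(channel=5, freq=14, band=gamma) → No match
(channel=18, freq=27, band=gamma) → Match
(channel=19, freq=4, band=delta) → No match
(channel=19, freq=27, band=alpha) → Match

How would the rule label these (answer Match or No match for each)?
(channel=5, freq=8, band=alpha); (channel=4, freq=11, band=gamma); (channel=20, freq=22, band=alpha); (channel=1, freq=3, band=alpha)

No match, No match, Match, No match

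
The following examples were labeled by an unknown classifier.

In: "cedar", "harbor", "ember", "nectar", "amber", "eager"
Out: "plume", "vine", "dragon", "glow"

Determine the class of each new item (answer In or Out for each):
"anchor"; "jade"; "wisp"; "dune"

Looking at the examples, the only property every 'In' case has and every 'Out' case lacks is: ends with 'r'.
"anchor": In (ends with 'r').
"jade": Out (ends with 'e').
"wisp": Out (ends with 'p').
"dune": Out (ends with 'e').

In, Out, Out, Out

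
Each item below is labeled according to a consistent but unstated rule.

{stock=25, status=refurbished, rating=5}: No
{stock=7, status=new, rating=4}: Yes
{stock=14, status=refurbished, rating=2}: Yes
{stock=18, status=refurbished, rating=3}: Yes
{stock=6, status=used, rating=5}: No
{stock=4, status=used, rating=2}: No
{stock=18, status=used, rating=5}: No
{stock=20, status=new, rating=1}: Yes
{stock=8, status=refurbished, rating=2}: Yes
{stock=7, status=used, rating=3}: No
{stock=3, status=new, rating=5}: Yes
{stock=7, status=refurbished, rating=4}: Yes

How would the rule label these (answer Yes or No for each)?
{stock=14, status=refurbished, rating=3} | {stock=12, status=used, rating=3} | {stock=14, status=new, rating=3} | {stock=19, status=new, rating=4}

Yes, No, Yes, Yes

The distinguishing property — status is not used AND stock ≤ 20 — holds for all the 'Yes' cases and none of the 'No' cases.
{stock=14, status=refurbished, rating=3}: status is refurbished, stock = 14, meets the rule → Yes.
{stock=12, status=used, rating=3}: status is used, stock = 12, does not fit → No.
{stock=14, status=new, rating=3}: status is new, stock = 14, meets the rule → Yes.
{stock=19, status=new, rating=4}: status is new, stock = 19, meets the rule → Yes.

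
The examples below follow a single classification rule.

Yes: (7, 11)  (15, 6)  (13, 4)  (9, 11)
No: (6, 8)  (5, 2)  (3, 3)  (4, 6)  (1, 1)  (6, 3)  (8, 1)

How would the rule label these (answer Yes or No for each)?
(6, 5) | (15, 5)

No, Yes

A rule that fits every label: sum ≥ 17 — true of each 'Yes' example, false of each 'No' one.
(6, 5): No (6+5 = 11).
(15, 5): Yes (15+5 = 20).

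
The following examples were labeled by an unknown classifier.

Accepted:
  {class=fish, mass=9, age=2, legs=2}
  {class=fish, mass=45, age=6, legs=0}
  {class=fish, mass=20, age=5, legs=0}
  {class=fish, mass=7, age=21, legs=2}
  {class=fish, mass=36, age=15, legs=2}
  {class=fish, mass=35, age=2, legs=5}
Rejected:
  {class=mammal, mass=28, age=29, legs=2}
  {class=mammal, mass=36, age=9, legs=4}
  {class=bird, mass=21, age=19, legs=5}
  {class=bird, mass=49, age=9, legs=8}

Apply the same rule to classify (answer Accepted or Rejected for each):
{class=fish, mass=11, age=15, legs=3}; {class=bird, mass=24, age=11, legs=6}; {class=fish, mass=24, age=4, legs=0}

The common property of the 'Accepted' items is: class is fish. No 'Rejected' item has it.
{class=fish, mass=11, age=15, legs=3} → class is fish → Accepted.
{class=bird, mass=24, age=11, legs=6} → class is bird → Rejected.
{class=fish, mass=24, age=4, legs=0} → class is fish → Accepted.

Accepted, Rejected, Accepted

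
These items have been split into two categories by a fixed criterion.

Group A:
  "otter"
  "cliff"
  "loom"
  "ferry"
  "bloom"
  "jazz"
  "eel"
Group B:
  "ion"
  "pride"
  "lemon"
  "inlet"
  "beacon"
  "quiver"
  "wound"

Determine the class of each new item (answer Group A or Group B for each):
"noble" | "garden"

Group B, Group B

The classifier is using: has a double letter.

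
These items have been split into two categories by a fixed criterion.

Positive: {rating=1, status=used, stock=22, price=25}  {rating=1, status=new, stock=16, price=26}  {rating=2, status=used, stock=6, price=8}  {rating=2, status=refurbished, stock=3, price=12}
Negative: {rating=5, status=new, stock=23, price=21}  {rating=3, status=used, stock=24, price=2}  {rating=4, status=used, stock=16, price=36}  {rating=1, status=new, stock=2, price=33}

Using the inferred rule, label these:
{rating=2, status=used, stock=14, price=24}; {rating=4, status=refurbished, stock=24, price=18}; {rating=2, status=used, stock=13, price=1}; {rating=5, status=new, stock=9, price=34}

Positive, Negative, Positive, Negative

The distinguishing property — stock ≥ 3 AND rating ≤ 2 — holds for all the 'Positive' cases and none of the 'Negative' cases.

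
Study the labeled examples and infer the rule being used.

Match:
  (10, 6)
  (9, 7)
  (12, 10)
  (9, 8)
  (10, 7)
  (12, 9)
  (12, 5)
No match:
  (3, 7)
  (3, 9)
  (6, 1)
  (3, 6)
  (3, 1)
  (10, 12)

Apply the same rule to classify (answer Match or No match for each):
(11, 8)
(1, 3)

Match, No match

Every 'Match' example satisfies: first > second AND sum ≥ 9. None of the 'No match' examples do.
(11, 8): 11 > 8, 11+8 = 19 — passes, so Match.
(1, 3): 1 < 3, 1+3 = 4 — doesn't match, so No match.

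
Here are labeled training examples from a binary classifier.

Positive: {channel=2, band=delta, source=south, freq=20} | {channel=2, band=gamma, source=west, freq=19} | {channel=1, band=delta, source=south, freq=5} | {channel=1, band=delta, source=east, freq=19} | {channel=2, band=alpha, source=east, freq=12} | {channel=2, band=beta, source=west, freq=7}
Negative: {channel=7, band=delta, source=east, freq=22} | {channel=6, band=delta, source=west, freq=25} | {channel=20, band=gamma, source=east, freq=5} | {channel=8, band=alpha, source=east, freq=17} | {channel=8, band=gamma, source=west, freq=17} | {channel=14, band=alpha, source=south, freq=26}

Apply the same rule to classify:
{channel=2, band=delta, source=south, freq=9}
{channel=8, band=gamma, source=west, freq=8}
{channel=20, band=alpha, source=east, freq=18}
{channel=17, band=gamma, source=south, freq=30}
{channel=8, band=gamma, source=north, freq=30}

Positive, Negative, Negative, Negative, Negative

The rule appears to be: channel ≤ 2.
{channel=2, band=delta, source=south, freq=9} — channel = 2, hence Positive. {channel=8, band=gamma, source=west, freq=8} — channel = 8, hence Negative. {channel=20, band=alpha, source=east, freq=18} — channel = 20, hence Negative. {channel=17, band=gamma, source=south, freq=30} — channel = 17, hence Negative. {channel=8, band=gamma, source=north, freq=30} — channel = 8, hence Negative.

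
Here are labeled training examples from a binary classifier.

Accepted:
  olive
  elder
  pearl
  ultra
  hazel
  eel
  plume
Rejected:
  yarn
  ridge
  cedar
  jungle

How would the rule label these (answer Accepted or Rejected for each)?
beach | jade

The distinguishing property — odd length AND contains 'l' — holds for all the 'Accepted' cases and none of the 'Rejected' cases.
beach: length 5, no 'l' — does not fit, so Rejected. jade: length 4, no 'l' — does not fit, so Rejected.

Rejected, Rejected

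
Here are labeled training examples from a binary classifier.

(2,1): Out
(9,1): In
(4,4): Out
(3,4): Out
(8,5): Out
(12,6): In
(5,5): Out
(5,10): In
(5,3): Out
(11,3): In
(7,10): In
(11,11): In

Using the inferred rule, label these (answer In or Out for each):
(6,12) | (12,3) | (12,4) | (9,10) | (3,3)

In, In, In, In, Out

The classifier is using: max ≥ 9.
(6,12) → max 12 → In. (12,3) → max 12 → In. (12,4) → max 12 → In. (9,10) → max 10 → In. (3,3) → max 3 → Out.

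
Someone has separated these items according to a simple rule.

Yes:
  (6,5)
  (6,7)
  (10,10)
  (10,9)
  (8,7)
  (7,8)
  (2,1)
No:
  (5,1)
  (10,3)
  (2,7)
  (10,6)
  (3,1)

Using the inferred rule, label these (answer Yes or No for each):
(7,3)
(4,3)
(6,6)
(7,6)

No, Yes, Yes, Yes

All 'Yes' examples share one property — |first − second| ≤ 1 — and every 'No' example lacks it.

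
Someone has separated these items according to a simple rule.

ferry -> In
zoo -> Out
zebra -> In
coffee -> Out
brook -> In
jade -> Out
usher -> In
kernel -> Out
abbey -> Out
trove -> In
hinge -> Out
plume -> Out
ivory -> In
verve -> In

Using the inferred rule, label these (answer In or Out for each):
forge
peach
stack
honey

The common property of the 'In' items is: odd length AND contains 'r'. No 'Out' item has it.
forge: length 5, has 'r', has this property → In.
peach: length 5, no 'r', does not satisfy this → Out.
stack: length 5, no 'r', does not satisfy this → Out.
honey: length 5, no 'r', does not satisfy this → Out.

In, Out, Out, Out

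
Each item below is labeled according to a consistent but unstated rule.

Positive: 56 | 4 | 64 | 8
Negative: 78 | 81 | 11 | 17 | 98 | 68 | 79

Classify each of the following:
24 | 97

All 'Positive' examples share one property — even AND at most 64 — and every 'Negative' example lacks it.
24: 24 is even, 24 ≤ 64, matches → Positive. 97: 97 is odd, 97 > 64, lacks this property → Negative.

Positive, Negative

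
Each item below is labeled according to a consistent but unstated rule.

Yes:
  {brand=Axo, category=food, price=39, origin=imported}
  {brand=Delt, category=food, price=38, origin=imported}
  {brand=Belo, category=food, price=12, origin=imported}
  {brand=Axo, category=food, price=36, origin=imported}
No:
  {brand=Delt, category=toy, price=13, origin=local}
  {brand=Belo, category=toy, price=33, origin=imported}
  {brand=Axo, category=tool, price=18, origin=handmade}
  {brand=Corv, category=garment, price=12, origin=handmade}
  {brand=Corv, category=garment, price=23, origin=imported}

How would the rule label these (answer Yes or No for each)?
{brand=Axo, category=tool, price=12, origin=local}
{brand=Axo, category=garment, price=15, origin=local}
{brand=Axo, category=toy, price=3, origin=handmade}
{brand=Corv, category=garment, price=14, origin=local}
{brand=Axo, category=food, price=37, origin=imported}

The pattern is that an item is 'Yes' exactly when: category is food.
{brand=Axo, category=tool, price=12, origin=local}: No (category is tool). {brand=Axo, category=garment, price=15, origin=local}: No (category is garment). {brand=Axo, category=toy, price=3, origin=handmade}: No (category is toy). {brand=Corv, category=garment, price=14, origin=local}: No (category is garment). {brand=Axo, category=food, price=37, origin=imported}: Yes (category is food).

No, No, No, No, Yes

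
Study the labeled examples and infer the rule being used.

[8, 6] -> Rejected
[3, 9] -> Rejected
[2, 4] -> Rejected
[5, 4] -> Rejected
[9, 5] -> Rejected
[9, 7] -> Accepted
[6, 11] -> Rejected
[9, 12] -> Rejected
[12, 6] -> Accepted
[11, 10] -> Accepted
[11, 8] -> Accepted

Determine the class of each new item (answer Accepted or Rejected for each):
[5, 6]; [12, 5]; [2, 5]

Rejected, Accepted, Rejected

The classifier is using: first > second AND sum ≥ 16.
Rejected: [5, 6], since 5 < 6, 5+6 = 11.
Accepted: [12, 5], since 12 > 5, 12+5 = 17.
Rejected: [2, 5], since 2 < 5, 2+5 = 7.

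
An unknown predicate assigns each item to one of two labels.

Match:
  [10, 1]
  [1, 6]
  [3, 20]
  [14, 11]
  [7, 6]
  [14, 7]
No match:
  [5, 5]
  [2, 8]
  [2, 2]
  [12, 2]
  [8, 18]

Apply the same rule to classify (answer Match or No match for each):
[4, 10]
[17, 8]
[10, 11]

No match, Match, Match

The rule appears to be: sum is odd.
[4, 10]: 4+10 = 14, does not pass → No match. [17, 8]: 17+8 = 25, qualifies → Match. [10, 11]: 10+11 = 21, qualifies → Match.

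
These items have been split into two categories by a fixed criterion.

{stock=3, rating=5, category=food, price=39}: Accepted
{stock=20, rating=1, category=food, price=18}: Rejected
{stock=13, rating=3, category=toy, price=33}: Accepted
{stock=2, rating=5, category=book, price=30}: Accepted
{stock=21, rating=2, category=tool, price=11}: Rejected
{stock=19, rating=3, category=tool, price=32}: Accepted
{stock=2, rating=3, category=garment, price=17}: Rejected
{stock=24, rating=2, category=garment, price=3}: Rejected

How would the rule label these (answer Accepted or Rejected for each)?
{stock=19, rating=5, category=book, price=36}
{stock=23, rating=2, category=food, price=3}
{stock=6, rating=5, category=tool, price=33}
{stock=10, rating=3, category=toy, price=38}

The pattern is that an item is 'Accepted' exactly when: price ≥ 30.
{stock=19, rating=5, category=book, price=36}: price = 36, has this property → Accepted. {stock=23, rating=2, category=food, price=3}: price = 3, fails this test → Rejected. {stock=6, rating=5, category=tool, price=33}: price = 33, has this property → Accepted. {stock=10, rating=3, category=toy, price=38}: price = 38, has this property → Accepted.

Accepted, Rejected, Accepted, Accepted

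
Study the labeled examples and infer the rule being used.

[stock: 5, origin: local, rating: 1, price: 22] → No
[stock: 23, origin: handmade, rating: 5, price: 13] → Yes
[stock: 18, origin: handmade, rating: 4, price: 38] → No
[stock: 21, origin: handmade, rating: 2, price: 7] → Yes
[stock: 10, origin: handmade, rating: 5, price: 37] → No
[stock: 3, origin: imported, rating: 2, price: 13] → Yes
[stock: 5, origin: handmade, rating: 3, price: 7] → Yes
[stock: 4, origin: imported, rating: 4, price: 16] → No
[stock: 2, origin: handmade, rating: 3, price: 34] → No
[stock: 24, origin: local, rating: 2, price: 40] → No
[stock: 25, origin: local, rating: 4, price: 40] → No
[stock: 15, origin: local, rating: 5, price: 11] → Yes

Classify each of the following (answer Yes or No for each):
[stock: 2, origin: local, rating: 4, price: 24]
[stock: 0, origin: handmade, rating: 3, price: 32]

No, No

The classifier is using: price ≤ 13.
[stock: 2, origin: local, rating: 4, price: 24] → price = 24 → No. [stock: 0, origin: handmade, rating: 3, price: 32] → price = 32 → No.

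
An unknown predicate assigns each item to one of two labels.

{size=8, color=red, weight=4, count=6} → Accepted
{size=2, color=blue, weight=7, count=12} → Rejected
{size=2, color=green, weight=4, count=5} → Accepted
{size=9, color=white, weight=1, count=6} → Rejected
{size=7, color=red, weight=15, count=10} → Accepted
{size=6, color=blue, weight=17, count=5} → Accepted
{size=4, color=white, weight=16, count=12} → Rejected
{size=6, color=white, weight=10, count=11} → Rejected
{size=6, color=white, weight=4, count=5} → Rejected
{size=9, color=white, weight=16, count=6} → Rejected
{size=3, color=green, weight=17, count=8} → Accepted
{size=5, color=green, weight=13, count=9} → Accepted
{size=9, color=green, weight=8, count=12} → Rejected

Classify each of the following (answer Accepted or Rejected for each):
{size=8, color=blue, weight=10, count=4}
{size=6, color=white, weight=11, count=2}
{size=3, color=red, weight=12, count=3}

Every 'Accepted' example satisfies: color is not white AND count ≤ 10. None of the 'Rejected' examples do.
{size=8, color=blue, weight=10, count=4} — color is blue, count = 4, hence Accepted. {size=6, color=white, weight=11, count=2} — color is white, count = 2, hence Rejected. {size=3, color=red, weight=12, count=3} — color is red, count = 3, hence Accepted.

Accepted, Rejected, Accepted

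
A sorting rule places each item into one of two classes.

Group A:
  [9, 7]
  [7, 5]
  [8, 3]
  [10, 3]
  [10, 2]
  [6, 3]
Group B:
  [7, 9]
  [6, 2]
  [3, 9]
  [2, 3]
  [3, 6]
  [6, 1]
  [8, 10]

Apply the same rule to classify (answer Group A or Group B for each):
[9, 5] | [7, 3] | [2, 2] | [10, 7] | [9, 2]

Group A, Group A, Group B, Group A, Group A

The rule appears to be: first > second AND sum ≥ 9.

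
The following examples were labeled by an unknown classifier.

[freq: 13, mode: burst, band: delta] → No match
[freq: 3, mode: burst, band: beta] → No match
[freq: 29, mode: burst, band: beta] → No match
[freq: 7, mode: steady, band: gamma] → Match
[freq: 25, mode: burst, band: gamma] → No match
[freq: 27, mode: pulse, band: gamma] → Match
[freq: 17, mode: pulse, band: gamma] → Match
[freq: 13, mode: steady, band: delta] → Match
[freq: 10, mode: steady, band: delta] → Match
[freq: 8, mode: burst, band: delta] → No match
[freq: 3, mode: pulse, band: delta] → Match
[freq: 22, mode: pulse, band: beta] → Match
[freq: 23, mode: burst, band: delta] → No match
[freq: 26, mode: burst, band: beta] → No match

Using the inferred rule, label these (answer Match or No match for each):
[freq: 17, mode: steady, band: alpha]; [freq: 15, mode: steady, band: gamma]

Match, Match

Looking at the examples, the only property every 'Match' case has and every 'No match' case lacks is: mode is not burst.
[freq: 17, mode: steady, band: alpha] — mode is steady, hence Match. [freq: 15, mode: steady, band: gamma] — mode is steady, hence Match.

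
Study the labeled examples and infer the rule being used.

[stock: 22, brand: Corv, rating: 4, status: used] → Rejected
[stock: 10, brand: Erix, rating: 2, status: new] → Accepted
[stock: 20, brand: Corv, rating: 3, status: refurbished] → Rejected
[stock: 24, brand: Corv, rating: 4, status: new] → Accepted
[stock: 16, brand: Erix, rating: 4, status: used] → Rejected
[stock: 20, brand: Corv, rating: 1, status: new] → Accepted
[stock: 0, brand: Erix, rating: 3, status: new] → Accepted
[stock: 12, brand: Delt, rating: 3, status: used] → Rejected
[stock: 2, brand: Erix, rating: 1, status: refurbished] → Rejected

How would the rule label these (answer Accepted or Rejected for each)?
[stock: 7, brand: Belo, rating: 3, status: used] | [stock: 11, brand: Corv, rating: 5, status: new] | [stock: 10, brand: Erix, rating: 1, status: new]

The rule appears to be: status is new.

Rejected, Accepted, Accepted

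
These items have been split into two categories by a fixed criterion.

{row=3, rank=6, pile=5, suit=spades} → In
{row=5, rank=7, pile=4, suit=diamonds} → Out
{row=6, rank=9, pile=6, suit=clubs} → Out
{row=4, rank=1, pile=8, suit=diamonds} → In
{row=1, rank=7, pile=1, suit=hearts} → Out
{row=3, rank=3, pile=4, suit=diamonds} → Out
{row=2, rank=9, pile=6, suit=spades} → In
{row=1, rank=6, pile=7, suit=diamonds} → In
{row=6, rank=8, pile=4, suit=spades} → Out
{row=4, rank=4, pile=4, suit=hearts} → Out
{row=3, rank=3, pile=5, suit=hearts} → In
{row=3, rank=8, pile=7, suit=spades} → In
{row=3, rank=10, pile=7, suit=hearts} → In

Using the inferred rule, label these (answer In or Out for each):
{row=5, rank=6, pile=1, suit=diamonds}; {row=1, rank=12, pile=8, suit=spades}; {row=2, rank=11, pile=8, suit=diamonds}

Out, In, In

The common property of the 'In' items is: row ≤ 4 AND pile ≥ 5. No 'Out' item has it.
{row=5, rank=6, pile=1, suit=diamonds}: row = 5, pile = 1 — does not fit, so Out.
{row=1, rank=12, pile=8, suit=spades}: row = 1, pile = 8 — satisfies this, so In.
{row=2, rank=11, pile=8, suit=diamonds}: row = 2, pile = 8 — satisfies this, so In.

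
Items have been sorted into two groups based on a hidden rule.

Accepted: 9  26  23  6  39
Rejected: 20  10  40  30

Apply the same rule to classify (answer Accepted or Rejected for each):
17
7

The common property of the 'Accepted' items is: digit sum ≥ 5. No 'Rejected' item has it.

Accepted, Accepted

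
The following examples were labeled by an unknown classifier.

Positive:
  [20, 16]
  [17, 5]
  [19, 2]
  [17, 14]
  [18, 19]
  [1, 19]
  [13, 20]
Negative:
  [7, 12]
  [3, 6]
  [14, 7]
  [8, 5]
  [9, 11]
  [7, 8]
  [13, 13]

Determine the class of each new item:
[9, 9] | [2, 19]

Rule: max ≥ 16. This holds for each 'Positive' example and fails for each 'Negative' one.
[9, 9] — max 9, hence Negative.
[2, 19] — max 19, hence Positive.

Negative, Positive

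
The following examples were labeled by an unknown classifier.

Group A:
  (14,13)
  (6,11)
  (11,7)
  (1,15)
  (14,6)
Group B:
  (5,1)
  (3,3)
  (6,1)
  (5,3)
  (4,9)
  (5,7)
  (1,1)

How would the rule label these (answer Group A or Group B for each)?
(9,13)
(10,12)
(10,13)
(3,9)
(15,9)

Group A, Group A, Group A, Group B, Group A

Every 'Group A' example satisfies: sum ≥ 16. None of the 'Group B' examples do.
(9,13): 9+13 = 22, passes → Group A.
(10,12): 10+12 = 22, passes → Group A.
(10,13): 10+13 = 23, passes → Group A.
(3,9): 3+9 = 12, fails this test → Group B.
(15,9): 15+9 = 24, passes → Group A.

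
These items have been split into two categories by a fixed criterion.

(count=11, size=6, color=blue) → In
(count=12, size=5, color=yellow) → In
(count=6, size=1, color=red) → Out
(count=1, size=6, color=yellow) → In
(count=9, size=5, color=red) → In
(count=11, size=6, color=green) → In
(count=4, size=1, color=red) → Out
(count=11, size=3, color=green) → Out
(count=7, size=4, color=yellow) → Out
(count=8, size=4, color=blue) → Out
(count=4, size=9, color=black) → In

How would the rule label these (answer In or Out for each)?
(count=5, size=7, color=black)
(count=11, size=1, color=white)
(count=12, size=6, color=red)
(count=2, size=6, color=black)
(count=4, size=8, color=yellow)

In, Out, In, In, In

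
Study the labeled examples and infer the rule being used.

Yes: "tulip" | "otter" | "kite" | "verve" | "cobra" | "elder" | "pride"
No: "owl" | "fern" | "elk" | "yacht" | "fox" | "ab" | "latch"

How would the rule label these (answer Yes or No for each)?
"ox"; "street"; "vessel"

No, Yes, Yes

A rule that fits every label: has ≥ 2 vowels — true of each 'Yes' example, false of each 'No' one.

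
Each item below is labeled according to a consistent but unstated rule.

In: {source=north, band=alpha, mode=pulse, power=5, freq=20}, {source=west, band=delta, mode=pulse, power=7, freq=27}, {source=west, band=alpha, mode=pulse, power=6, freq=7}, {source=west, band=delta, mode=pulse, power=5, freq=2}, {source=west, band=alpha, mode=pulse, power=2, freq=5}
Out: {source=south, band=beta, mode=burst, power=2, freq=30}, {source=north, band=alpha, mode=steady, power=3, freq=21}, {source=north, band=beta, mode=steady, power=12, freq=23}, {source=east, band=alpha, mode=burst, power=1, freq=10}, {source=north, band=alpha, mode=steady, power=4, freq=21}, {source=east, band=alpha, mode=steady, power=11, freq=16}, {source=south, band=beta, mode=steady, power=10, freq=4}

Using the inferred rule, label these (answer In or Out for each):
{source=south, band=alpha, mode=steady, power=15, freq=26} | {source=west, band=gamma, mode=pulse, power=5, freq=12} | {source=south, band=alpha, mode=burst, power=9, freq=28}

Out, In, Out

Looking at the examples, the only property every 'In' case has and every 'Out' case lacks is: mode is pulse.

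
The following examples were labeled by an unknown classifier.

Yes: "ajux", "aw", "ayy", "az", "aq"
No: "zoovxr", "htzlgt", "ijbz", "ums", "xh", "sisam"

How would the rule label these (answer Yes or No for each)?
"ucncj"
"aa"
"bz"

No, Yes, No

'Yes' ⟺ starts with 'a'.
"ucncj": starts with 'u' — lacks this property, so No.
"aa": starts with 'a' — meets the rule, so Yes.
"bz": starts with 'b' — lacks this property, so No.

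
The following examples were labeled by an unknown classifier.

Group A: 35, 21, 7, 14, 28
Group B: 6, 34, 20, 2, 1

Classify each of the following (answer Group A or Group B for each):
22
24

Group B, Group B

The distinguishing property — multiple of 7 — holds for all the 'Group A' cases and none of the 'Group B' cases.
22: Group B (22 = 7·3 + 1).
24: Group B (24 = 7·3 + 3).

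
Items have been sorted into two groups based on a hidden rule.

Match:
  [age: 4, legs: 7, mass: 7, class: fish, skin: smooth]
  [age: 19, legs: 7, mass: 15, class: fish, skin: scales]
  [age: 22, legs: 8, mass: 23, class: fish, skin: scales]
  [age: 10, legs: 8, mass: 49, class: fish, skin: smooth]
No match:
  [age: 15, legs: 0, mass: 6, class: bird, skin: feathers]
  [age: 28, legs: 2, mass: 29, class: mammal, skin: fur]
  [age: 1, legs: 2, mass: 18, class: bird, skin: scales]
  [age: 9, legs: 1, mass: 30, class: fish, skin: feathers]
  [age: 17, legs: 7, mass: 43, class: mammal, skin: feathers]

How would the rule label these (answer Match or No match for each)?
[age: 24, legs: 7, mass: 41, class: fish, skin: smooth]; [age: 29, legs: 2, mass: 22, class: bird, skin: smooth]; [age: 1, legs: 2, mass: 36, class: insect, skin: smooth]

Match, No match, No match

One predicate separates the groups cleanly: class is fish AND legs ≥ 2.
Match: [age: 24, legs: 7, mass: 41, class: fish, skin: smooth], since class is fish, legs = 7.
No match: [age: 29, legs: 2, mass: 22, class: bird, skin: smooth], since class is bird, legs = 2.
No match: [age: 1, legs: 2, mass: 36, class: insect, skin: smooth], since class is insect, legs = 2.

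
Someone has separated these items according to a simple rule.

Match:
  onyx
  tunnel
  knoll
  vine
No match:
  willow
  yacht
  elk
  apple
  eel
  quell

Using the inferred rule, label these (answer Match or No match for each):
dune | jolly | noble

Looking at the examples, the only property every 'Match' case has and every 'No match' case lacks is: contains 'n'.
dune → has 'n' → Match.
jolly → no 'n' → No match.
noble → has 'n' → Match.

Match, No match, Match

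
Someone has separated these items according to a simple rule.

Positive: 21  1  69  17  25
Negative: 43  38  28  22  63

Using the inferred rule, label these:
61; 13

Positive, Positive

Every 'Positive' example satisfies: ≡ 1 (mod 4). None of the 'Negative' examples do.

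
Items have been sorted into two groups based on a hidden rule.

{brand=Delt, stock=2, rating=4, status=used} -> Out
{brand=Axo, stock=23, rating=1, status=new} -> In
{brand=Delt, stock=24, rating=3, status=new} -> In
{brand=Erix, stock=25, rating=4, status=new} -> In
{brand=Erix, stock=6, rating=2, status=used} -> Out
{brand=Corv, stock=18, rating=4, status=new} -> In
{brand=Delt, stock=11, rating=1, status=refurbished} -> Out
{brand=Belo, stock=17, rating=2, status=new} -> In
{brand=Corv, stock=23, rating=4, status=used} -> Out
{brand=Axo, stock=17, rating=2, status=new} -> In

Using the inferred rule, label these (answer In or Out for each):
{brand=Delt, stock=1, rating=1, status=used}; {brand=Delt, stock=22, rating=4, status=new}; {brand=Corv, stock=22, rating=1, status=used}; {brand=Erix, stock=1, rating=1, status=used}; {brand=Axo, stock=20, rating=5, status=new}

Looking at the examples, the only property every 'In' case has and every 'Out' case lacks is: status is new.
{brand=Delt, stock=1, rating=1, status=used}: Out (status is used). {brand=Delt, stock=22, rating=4, status=new}: In (status is new). {brand=Corv, stock=22, rating=1, status=used}: Out (status is used). {brand=Erix, stock=1, rating=1, status=used}: Out (status is used). {brand=Axo, stock=20, rating=5, status=new}: In (status is new).

Out, In, Out, Out, In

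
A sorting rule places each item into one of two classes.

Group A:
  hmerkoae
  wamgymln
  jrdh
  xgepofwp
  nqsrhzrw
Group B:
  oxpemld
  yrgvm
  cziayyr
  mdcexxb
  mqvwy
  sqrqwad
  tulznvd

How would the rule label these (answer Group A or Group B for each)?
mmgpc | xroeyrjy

The classifier is using: even length.
mmgpc: Group B (length 5). xroeyrjy: Group A (length 8).

Group B, Group A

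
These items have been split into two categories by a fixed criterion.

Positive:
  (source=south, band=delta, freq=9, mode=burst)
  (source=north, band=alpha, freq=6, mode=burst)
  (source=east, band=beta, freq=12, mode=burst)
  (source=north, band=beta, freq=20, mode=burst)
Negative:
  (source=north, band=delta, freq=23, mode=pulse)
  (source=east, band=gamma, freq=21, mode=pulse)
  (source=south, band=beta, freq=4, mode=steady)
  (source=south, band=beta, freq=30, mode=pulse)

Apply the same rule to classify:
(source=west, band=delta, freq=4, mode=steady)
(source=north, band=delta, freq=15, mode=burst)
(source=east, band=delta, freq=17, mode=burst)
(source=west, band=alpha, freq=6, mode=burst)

Negative, Positive, Positive, Positive

The classifier is using: mode is burst.
(source=west, band=delta, freq=4, mode=steady): Negative (mode is steady).
(source=north, band=delta, freq=15, mode=burst): Positive (mode is burst).
(source=east, band=delta, freq=17, mode=burst): Positive (mode is burst).
(source=west, band=alpha, freq=6, mode=burst): Positive (mode is burst).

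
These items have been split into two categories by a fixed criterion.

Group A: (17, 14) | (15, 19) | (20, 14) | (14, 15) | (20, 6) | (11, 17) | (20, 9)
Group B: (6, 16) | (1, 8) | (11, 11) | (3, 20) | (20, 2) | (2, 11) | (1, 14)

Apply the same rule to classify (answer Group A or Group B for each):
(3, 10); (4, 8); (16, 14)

Group B, Group B, Group A

A rule that fits every label: sum ≥ 26 — true of each 'Group A' example, false of each 'Group B' one.
(3, 10): 3+10 = 13, fails this test → Group B.
(4, 8): 4+8 = 12, fails this test → Group B.
(16, 14): 16+14 = 30, checks out → Group A.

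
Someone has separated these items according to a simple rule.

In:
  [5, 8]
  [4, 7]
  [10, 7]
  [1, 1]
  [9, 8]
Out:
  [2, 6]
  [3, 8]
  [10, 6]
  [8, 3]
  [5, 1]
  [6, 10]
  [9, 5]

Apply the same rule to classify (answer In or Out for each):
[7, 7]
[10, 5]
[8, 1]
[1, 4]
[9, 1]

The pattern is that an item is 'In' exactly when: |first − second| ≤ 3.

In, Out, Out, In, Out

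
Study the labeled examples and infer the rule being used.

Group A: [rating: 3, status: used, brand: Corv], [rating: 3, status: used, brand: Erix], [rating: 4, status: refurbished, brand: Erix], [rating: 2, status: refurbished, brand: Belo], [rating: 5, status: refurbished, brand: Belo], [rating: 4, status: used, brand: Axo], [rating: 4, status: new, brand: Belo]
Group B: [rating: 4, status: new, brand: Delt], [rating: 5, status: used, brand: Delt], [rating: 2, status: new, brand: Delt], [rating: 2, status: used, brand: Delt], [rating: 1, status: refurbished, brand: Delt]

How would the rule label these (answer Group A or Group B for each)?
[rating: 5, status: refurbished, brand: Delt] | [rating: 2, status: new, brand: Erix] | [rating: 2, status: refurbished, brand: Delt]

Group B, Group A, Group B

The distinguishing property — brand is not Delt — holds for all the 'Group A' cases and none of the 'Group B' cases.
[rating: 5, status: refurbished, brand: Delt] → brand is Delt → Group B. [rating: 2, status: new, brand: Erix] → brand is Erix → Group A. [rating: 2, status: refurbished, brand: Delt] → brand is Delt → Group B.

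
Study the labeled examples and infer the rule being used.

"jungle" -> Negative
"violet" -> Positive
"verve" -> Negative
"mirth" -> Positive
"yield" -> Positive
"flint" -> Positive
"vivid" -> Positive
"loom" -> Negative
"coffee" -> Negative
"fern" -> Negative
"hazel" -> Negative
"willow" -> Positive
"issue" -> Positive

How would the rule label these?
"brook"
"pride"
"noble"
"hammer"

'Positive' ⟺ contains 'i'.
"brook" → no 'i' → Negative.
"pride" → has 'i' → Positive.
"noble" → no 'i' → Negative.
"hammer" → no 'i' → Negative.

Negative, Positive, Negative, Negative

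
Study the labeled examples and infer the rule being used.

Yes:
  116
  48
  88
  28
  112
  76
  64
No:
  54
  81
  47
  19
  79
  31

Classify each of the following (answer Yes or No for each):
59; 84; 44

One predicate separates the groups cleanly: multiple of 4.

No, Yes, Yes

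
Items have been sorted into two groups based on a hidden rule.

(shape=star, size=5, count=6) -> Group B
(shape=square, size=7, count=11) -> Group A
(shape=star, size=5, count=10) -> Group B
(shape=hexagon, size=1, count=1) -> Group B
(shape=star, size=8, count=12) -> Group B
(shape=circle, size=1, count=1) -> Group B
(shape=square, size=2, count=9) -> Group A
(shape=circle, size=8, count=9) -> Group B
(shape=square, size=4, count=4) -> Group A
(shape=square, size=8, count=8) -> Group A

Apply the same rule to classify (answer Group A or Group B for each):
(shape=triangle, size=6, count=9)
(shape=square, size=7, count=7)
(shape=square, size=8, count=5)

One predicate separates the groups cleanly: shape is square.

Group B, Group A, Group A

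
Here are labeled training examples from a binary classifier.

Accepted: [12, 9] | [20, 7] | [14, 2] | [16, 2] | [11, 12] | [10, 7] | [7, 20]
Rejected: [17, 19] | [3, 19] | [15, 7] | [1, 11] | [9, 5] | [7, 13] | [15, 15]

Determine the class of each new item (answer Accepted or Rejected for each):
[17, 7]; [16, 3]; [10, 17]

The classifier is using: product is even.
Rejected: [17, 7], since 17·7 = 119. Accepted: [16, 3], since 16·3 = 48. Accepted: [10, 17], since 10·17 = 170.

Rejected, Accepted, Accepted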